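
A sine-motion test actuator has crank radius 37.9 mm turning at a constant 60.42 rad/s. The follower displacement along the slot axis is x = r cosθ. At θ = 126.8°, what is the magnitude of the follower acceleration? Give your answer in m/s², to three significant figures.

82.9

ω = 60.42 rad/s
x = r cosθ ⇒ ẍ = −rω² cosθ (ω constant).
|a| = rω²|cosθ| = 0.0379·(60.42)²·|cos 126.8°| = 82.879 m/s².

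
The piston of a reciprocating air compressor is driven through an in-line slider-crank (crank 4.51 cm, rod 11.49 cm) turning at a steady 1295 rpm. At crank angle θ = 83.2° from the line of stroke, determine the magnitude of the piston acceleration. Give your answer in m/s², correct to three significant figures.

245

ω = 2π·1295/60 = 135.6 rad/s
x(θ) = r cosθ + √(L² − r² sin²θ); with ω constant, a = ω²·d²x/dθ².
d²x/dθ² = −r cosθ − r²(cos2θ)/√u − r⁴ sin²2θ/(4u^{3/2}),  u = L² − r² sin²θ = 0.0111965 m².
Substituting r = 0.0451 m, L = 0.1149 m, θ = 83.2°: d²x/dθ² = +0.013295 m.
a = ω²·d²x/dθ² = (135.6)²·(+0.013295) = +244.51 m/s²;  |a| = 244.51 m/s².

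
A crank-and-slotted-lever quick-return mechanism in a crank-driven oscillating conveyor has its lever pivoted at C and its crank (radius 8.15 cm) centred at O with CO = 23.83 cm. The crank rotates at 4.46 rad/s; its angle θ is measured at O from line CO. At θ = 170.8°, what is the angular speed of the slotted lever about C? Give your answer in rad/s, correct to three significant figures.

ω = 4.46 rad/s
Crank pin A relative to C: A = (d + r cosθ, r sinθ); lever angle φ = atan2(r sinθ, d + r cosθ).
Differentiating tanφ: φ̇ = rω(d cosθ + r)/(d² + r² + 2dr cosθ).
d² + r² + 2dr cosθ = |CA|² = 0.0250859 m²;  d cosθ + r = -0.15373 m.
|ω_lever| = |0.0815·4.46·-0.15373| / 0.0250859 = 2.2276 rad/s.

2.23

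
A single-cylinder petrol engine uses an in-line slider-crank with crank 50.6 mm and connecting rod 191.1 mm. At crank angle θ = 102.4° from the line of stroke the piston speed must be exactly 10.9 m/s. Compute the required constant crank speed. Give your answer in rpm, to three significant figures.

For an in-line slider-crank, |v_piston| = rω|sinθ|·[1 + r cosθ/√(L² − r² sin²θ)].
With r = 0.0506 m, L = 0.1911 m, θ = 102.4°: the bracketed kinematic factor |dx/dθ| = 0.046511 m.
ω = v/|dx/dθ| = 10.9/0.046511 = 234.35 rad/s.
N = 60ω/(2π) = 2237.9 rpm.

2240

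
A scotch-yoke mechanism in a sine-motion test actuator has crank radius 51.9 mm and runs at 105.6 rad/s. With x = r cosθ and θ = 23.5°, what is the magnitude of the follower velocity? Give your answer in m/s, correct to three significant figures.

2.19

ω = 105.6 rad/s
x = r cosθ ⇒ ẋ = −rω sinθ.
|v| = rω|sinθ| = 0.0519·105.6·|sin 23.5°| = 2.1854 m/s.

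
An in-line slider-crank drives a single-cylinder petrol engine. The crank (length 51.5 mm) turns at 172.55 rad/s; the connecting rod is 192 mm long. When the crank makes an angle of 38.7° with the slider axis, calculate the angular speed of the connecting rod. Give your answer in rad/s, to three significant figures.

ω = 172.6 rad/s
The rod makes angle φ with the slider axis where L sinφ = r sinθ; differentiating, L cosφ·φ̇ = r ω cosθ.
L cosφ = √(L² − r² sin²θ) = 0.18928 m.
|ω_rod| = r ω |cosθ| / √(L² − r² sin²θ) = 0.0515·172.6·0.78043/0.18928 = 36.64 rad/s.

36.6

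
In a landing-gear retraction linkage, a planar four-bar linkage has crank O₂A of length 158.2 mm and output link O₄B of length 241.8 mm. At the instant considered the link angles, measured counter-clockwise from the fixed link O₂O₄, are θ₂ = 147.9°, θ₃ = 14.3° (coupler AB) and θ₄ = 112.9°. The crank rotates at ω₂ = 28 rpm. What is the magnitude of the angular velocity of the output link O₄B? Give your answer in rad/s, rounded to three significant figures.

ω₂ = 2.932 rad/s (from 28 rpm).
Differentiating the loop-closure r₂e^{iθ₂}+r₃e^{iθ₃}=r₁+r₄e^{iθ₄} gives r₂ω₂e^{iθ₂}+r₃ω₃e^{iθ₃}=r₄ω₄e^{iθ₄}.
Eliminating the other unknown: ω₄ = r₂ω₂ sin(θ₂−θ₃) / [r₄ sin(θ₄−θ₃)].
Numerator sine = +0.72417; denominator sine = +0.98876.
Result = 0.1582·2.932·(+0.72417) / (0.2418·(+0.98876)) = +1.405 rad/s; magnitude 1.405 rad/s.

1.41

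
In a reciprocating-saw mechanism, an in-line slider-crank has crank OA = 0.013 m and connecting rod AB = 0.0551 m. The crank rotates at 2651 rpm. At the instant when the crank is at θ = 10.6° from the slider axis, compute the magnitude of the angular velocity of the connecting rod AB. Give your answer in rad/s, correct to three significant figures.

64.4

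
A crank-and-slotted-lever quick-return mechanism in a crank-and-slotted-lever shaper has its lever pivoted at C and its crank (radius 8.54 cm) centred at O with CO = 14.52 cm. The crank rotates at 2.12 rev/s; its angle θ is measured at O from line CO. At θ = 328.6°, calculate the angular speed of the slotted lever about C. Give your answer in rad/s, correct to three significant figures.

4.81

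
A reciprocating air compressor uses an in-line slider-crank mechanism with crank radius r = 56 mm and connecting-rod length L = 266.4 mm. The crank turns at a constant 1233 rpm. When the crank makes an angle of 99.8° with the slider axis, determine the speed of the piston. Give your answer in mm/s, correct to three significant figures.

6860

ω = 2π·1233/60 = 129.1 rad/s
For an in-line slider-crank, x = r cosθ + √(L² − r² sin²θ), so v = −rω sinθ·[1 + r cosθ/√(L² − r² sin²θ)].
With r = 0.056 m, L = 0.2664 m, θ = 99.8°: √(L² − r² sin²θ) = 0.26062 m.
v = −0.056·129.1·0.98541·[1 + 0.056·-0.17021/0.26062] = -6.8646 m/s.
|v| = 6.8646 m/s = 6864.6 mm/s.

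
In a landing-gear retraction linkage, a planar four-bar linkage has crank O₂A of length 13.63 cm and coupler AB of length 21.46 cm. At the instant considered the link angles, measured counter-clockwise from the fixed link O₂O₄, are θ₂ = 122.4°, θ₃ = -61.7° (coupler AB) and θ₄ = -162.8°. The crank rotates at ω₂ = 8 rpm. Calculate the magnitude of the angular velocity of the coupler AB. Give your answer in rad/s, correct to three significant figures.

0.523

ω₂ = 0.8378 rad/s (from 8 rpm).
Differentiating the loop-closure r₂e^{iθ₂}+r₃e^{iθ₃}=r₁+r₄e^{iθ₄} gives r₂ω₂e^{iθ₂}+r₃ω₃e^{iθ₃}=r₄ω₄e^{iθ₄}.
Eliminating the other unknown: ω₃ = r₂ω₂ sin(θ₄−θ₂) / [r₃ sin(θ₃−θ₄)].
Numerator sine = +0.96502; denominator sine = +0.98129.
Result = 0.1363·0.8378·(+0.96502) / (0.2146·(+0.98129)) = +0.52326 rad/s; magnitude 0.52326 rad/s.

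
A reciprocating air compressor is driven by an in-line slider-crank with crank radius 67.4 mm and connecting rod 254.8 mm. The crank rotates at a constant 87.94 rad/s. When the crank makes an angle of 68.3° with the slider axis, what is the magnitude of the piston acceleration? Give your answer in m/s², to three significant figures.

90.6

ω = 87.94 rad/s
x(θ) = r cosθ + √(L² − r² sin²θ); with ω constant, a = ω²·d²x/dθ².
d²x/dθ² = −r cosθ − r²(cos2θ)/√u − r⁴ sin²2θ/(4u^{3/2}),  u = L² − r² sin²θ = 0.0610013 m².
Substituting r = 0.0674 m, L = 0.2548 m, θ = 68.3°: d²x/dθ² = -0.011719 m.
a = ω²·d²x/dθ² = (87.94)²·(-0.011719) = -90.626 m/s²;  |a| = 90.626 m/s².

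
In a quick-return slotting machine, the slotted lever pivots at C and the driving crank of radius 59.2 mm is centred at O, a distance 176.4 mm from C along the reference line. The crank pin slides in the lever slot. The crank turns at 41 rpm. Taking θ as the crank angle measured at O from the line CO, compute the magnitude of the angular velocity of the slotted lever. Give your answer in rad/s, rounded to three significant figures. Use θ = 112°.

0.0653

ω = 4.294 rad/s (from 41 rpm).
Crank pin A relative to C: A = (d + r cosθ, r sinθ); lever angle φ = atan2(r sinθ, d + r cosθ).
Differentiating tanφ: φ̇ = rω(d cosθ + r)/(d² + r² + 2dr cosθ).
d² + r² + 2dr cosθ = |CA|² = 0.0267977 m²;  d cosθ + r = -0.0068806 m.
|ω_lever| = |0.0592·4.294·-0.0068806| / 0.0267977 = 0.065263 rad/s.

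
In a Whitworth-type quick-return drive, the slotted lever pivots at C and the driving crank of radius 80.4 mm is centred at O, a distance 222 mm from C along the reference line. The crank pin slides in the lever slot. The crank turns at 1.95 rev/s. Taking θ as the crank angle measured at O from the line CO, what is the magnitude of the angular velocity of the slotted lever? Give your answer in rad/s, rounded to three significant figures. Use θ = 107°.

0.337

ω = 12.25 rad/s (from 1.95 rev/s).
Crank pin A relative to C: A = (d + r cosθ, r sinθ); lever angle φ = atan2(r sinθ, d + r cosθ).
Differentiating tanφ: φ̇ = rω(d cosθ + r)/(d² + r² + 2dr cosθ).
d² + r² + 2dr cosθ = |CA|² = 0.0453112 m²;  d cosθ + r = +0.015493 m.
|ω_lever| = |0.0804·12.25·+0.015493| / 0.0453112 = 0.33683 rad/s.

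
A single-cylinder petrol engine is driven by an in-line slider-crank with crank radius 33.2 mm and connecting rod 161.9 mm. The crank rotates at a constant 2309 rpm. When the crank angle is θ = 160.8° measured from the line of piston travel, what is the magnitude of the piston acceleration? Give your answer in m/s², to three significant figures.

1520

ω = 2π·2309/60 = 241.8 rad/s
x(θ) = r cosθ + √(L² − r² sin²θ); with ω constant, a = ω²·d²x/dθ².
d²x/dθ² = −r cosθ − r²(cos2θ)/√u − r⁴ sin²2θ/(4u^{3/2}),  u = L² − r² sin²θ = 0.0260924 m².
Substituting r = 0.0332 m, L = 0.1619 m, θ = 160.8°: d²x/dθ² = +0.025978 m.
a = ω²·d²x/dθ² = (241.8)²·(+0.025978) = +1518.8 m/s²;  |a| = 1518.8 m/s².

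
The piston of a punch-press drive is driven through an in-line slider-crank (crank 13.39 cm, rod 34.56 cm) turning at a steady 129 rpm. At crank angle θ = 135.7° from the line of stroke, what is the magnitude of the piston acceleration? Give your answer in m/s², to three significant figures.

16.8

ω = 2π·129/60 = 13.51 rad/s
x(θ) = r cosθ + √(L² − r² sin²θ); with ω constant, a = ω²·d²x/dθ².
d²x/dθ² = −r cosθ − r²(cos2θ)/√u − r⁴ sin²2θ/(4u^{3/2}),  u = L² − r² sin²θ = 0.110694 m².
Substituting r = 0.1339 m, L = 0.3456 m, θ = 135.7°: d²x/dθ² = +0.092334 m.
a = ω²·d²x/dθ² = (13.51)²·(+0.092334) = +16.85 m/s²;  |a| = 16.85 m/s².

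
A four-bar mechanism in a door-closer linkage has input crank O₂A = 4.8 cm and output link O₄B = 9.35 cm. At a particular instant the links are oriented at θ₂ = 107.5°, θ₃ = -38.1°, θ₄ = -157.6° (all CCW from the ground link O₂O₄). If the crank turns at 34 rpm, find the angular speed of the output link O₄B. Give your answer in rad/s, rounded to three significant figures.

ω₂ = 3.56 rad/s (from 34 rpm).
Differentiating the loop-closure r₂e^{iθ₂}+r₃e^{iθ₃}=r₁+r₄e^{iθ₄} gives r₂ω₂e^{iθ₂}+r₃ω₃e^{iθ₃}=r₄ω₄e^{iθ₄}.
Eliminating the other unknown: ω₄ = r₂ω₂ sin(θ₂−θ₃) / [r₄ sin(θ₄−θ₃)].
Numerator sine = +0.56497; denominator sine = -0.87036.
Result = 0.048·3.56·(+0.56497) / (0.0935·(-0.87036)) = -1.1865 rad/s; magnitude 1.1865 rad/s.

1.19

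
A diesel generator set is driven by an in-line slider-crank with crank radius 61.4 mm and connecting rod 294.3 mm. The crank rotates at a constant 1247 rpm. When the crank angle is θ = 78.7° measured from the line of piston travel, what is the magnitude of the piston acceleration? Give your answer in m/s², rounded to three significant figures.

ω = 2π·1247/60 = 130.6 rad/s
x(θ) = r cosθ + √(L² − r² sin²θ); with ω constant, a = ω²·d²x/dθ².
d²x/dθ² = −r cosθ − r²(cos2θ)/√u − r⁴ sin²2θ/(4u^{3/2}),  u = L² − r² sin²θ = 0.0829873 m².
Substituting r = 0.0614 m, L = 0.2943 m, θ = 78.7°: d²x/dθ² = +2.8756e-05 m.
a = ω²·d²x/dθ² = (130.6)²·(+2.8756e-05) = +0.49036 m/s²;  |a| = 0.49036 m/s².

0.490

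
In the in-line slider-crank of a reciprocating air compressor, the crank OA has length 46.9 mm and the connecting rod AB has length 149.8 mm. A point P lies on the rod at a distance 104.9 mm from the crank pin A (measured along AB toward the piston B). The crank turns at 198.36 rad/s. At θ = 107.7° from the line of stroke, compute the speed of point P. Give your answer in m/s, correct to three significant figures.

8.29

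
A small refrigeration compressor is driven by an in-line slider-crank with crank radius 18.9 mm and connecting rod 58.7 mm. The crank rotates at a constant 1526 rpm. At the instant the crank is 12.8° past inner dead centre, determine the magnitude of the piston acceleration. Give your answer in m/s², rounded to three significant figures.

612

ω = 2π·1526/60 = 159.8 rad/s
x(θ) = r cosθ + √(L² − r² sin²θ); with ω constant, a = ω²·d²x/dθ².
d²x/dθ² = −r cosθ − r²(cos2θ)/√u − r⁴ sin²2θ/(4u^{3/2}),  u = L² − r² sin²θ = 0.00342816 m².
Substituting r = 0.0189 m, L = 0.0587 m, θ = 12.8°: d²x/dθ² = -0.023962 m.
a = ω²·d²x/dθ² = (159.8)²·(-0.023962) = -611.91 m/s²;  |a| = 611.91 m/s².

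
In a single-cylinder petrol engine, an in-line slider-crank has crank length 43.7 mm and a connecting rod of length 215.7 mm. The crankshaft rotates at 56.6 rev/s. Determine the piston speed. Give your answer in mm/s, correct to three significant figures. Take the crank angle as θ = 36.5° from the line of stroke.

ω = 2π·56.6 = 355.6 rad/s
For an in-line slider-crank, x = r cosθ + √(L² − r² sin²θ), so v = −rω sinθ·[1 + r cosθ/√(L² − r² sin²θ)].
With r = 0.0437 m, L = 0.2157 m, θ = 36.5°: √(L² − r² sin²θ) = 0.21413 m.
v = −0.0437·355.6·0.59482·[1 + 0.0437·0.80386/0.21413] = -10.761 m/s.
|v| = 10.761 m/s = 10761 mm/s.

10800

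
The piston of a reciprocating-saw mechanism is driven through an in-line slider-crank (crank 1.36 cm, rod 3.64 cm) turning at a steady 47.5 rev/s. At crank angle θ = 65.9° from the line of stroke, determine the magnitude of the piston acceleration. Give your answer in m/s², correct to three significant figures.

ω = 2π·47.5 = 298.5 rad/s
x(θ) = r cosθ + √(L² − r² sin²θ); with ω constant, a = ω²·d²x/dθ².
d²x/dθ² = −r cosθ − r²(cos2θ)/√u − r⁴ sin²2θ/(4u^{3/2}),  u = L² − r² sin²θ = 0.00117084 m².
Substituting r = 0.0136 m, L = 0.0364 m, θ = 65.9°: d²x/dθ² = -0.002069 m.
a = ω²·d²x/dθ² = (298.5)²·(-0.002069) = -184.3 m/s²;  |a| = 184.3 m/s².

184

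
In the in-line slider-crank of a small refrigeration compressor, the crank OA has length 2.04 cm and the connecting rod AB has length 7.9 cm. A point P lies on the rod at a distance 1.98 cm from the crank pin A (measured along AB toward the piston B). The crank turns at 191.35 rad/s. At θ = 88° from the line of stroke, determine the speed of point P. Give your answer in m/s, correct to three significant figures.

3.91

ω = 191.3 rad/s.  Crank-pin speed |V_A| = rω = 3.9035 m/s, perpendicular to OA.
Rod angle: sinφ = −(r/L) sinθ ⇒ φ = -14.956°; ω_rod = −rω cosθ/√(L²−r²sin²θ) = -1.7849 rad/s.
V_P = V_A + ω_rod × AP, with AP = 0.0198 m along the rod.
Components: V_Px = −rω sinθ − a·ω_rod·sinφ = -3.9103 m/s;  V_Py = rω cosθ + a·ω_rod·cosφ = +0.10209 m/s.
|V_P| = √(V_Px² + V_Py²) = 3.9116 m/s.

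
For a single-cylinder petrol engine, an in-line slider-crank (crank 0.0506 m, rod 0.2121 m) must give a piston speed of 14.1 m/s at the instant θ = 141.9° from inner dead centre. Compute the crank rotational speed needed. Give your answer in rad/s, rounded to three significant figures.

557

For an in-line slider-crank, |v_piston| = rω|sinθ|·[1 + r cosθ/√(L² − r² sin²θ)].
With r = 0.0506 m, L = 0.2121 m, θ = 141.9°: the bracketed kinematic factor |dx/dθ| = 0.025296 m.
ω = v/|dx/dθ| = 14.1/0.025296 = 557.4 rad/s.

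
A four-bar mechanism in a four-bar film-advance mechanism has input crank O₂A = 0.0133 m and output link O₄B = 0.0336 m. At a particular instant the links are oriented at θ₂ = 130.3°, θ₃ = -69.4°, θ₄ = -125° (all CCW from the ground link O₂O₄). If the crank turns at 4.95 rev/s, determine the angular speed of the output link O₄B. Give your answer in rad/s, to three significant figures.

5.03

ω₂ = 31.1 rad/s (from 4.95 rev/s).
Differentiating the loop-closure r₂e^{iθ₂}+r₃e^{iθ₃}=r₁+r₄e^{iθ₄} gives r₂ω₂e^{iθ₂}+r₃ω₃e^{iθ₃}=r₄ω₄e^{iθ₄}.
Eliminating the other unknown: ω₄ = r₂ω₂ sin(θ₂−θ₃) / [r₄ sin(θ₄−θ₃)].
Numerator sine = -0.33710; denominator sine = -0.82511.
Result = 0.0133·31.1·(-0.33710) / (0.0336·(-0.82511)) = +5.0296 rad/s; magnitude 5.0296 rad/s.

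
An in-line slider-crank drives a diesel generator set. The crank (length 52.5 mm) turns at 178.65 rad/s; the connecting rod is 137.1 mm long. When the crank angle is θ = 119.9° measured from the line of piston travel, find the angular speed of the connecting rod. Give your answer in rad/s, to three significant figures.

ω = 178.7 rad/s
The rod makes angle φ with the slider axis where L sinφ = r sinθ; differentiating, L cosφ·φ̇ = r ω cosθ.
L cosφ = √(L² − r² sin²θ) = 0.12933 m.
|ω_rod| = r ω |cosθ| / √(L² − r² sin²θ) = 0.0525·178.7·0.49849/0.12933 = 36.152 rad/s.

36.2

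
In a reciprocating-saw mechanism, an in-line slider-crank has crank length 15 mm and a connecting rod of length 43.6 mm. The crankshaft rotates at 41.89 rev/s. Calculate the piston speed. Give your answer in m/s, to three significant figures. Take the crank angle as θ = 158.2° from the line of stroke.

ω = 2π·41.9 = 263.2 rad/s
For an in-line slider-crank, x = r cosθ + √(L² − r² sin²θ), so v = −rω sinθ·[1 + r cosθ/√(L² − r² sin²θ)].
With r = 0.015 m, L = 0.0436 m, θ = 158.2°: √(L² − r² sin²θ) = 0.043243 m.
v = −0.015·263.2·0.37137·[1 + 0.015·-0.92849/0.043243] = -0.99396 m/s.
|v| = 0.99396 m/s.

0.994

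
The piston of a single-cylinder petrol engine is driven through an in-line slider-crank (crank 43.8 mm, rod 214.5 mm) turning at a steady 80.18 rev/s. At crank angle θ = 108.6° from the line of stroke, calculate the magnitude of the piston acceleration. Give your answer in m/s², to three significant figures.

5380

ω = 2π·80.2 = 503.8 rad/s
x(θ) = r cosθ + √(L² − r² sin²θ); with ω constant, a = ω²·d²x/dθ².
d²x/dθ² = −r cosθ − r²(cos2θ)/√u − r⁴ sin²2θ/(4u^{3/2}),  u = L² − r² sin²θ = 0.044287 m².
Substituting r = 0.0438 m, L = 0.2145 m, θ = 108.6°: d²x/dθ² = +0.021196 m.
a = ω²·d²x/dθ² = (503.8)²·(+0.021196) = +5379.4 m/s²;  |a| = 5379.4 m/s².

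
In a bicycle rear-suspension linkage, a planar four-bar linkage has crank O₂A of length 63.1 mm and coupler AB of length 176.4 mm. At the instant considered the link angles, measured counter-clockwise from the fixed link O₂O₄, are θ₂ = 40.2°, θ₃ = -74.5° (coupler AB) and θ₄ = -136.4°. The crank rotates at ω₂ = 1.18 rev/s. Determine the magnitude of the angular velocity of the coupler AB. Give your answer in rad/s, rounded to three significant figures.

0.178

ω₂ = 7.414 rad/s (from 1.18 rev/s).
Differentiating the loop-closure r₂e^{iθ₂}+r₃e^{iθ₃}=r₁+r₄e^{iθ₄} gives r₂ω₂e^{iθ₂}+r₃ω₃e^{iθ₃}=r₄ω₄e^{iθ₄}.
Eliminating the other unknown: ω₃ = r₂ω₂ sin(θ₄−θ₂) / [r₃ sin(θ₃−θ₄)].
Numerator sine = -0.05931; denominator sine = +0.88213.
Result = 0.0631·7.414·(-0.05931) / (0.1764·(+0.88213)) = -0.1783 rad/s; magnitude 0.1783 rad/s.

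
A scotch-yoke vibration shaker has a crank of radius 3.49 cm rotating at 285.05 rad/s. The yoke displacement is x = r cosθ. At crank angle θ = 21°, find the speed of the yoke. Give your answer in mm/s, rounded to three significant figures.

ω = 285.1 rad/s
x = r cosθ ⇒ ẋ = −rω sinθ.
|v| = rω|sinθ| = 0.0349·285.1·|sin 21°| = 3.5651 m/s = 3565.1 mm/s.

3570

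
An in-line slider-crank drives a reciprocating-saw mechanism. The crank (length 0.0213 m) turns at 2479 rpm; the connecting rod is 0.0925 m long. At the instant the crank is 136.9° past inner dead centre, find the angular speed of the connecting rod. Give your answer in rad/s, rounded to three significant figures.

44.2

ω = 259.6 rad/s (converted from 2479 rpm).
The rod makes angle φ with the slider axis where L sinφ = r sinθ; differentiating, L cosφ·φ̇ = r ω cosθ.
L cosφ = √(L² − r² sin²θ) = 0.091348 m.
|ω_rod| = r ω |cosθ| / √(L² − r² sin²θ) = 0.0213·259.6·0.73016/0.091348 = 44.198 rad/s.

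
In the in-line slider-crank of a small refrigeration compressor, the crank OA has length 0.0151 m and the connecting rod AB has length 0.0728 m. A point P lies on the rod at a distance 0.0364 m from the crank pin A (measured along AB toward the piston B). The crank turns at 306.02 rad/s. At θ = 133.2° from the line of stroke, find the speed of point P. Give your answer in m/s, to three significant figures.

ω = 306 rad/s.  Crank-pin speed |V_A| = rω = 4.6209 m/s, perpendicular to OA.
Rod angle: sinφ = −(r/L) sinθ ⇒ φ = -8.697°; ω_rod = −rω cosθ/√(L²−r²sin²θ) = +43.956 rad/s.
V_P = V_A + ω_rod × AP, with AP = 0.0364 m along the rod.
Components: V_Px = −rω sinθ − a·ω_rod·sinφ = -3.1266 m/s;  V_Py = rω cosθ + a·ω_rod·cosφ = -1.5816 m/s.
|V_P| = √(V_Px² + V_Py²) = 3.5038 m/s.

3.50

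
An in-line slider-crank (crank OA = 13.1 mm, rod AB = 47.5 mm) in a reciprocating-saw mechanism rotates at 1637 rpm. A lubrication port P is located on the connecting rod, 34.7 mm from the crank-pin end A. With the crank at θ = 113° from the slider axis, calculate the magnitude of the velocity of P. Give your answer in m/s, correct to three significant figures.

1.91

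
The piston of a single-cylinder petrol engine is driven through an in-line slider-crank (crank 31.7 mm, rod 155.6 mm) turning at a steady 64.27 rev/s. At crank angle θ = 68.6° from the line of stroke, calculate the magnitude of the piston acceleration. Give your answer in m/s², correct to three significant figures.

ω = 2π·64.3 = 403.8 rad/s
x(θ) = r cosθ + √(L² − r² sin²θ); with ω constant, a = ω²·d²x/dθ².
d²x/dθ² = −r cosθ − r²(cos2θ)/√u − r⁴ sin²2θ/(4u^{3/2}),  u = L² − r² sin²θ = 0.0233403 m².
Substituting r = 0.0317 m, L = 0.1556 m, θ = 68.6°: d²x/dθ² = -0.0067731 m.
a = ω²·d²x/dθ² = (403.8)²·(-0.0067731) = -1104.5 m/s²;  |a| = 1104.5 m/s².

1100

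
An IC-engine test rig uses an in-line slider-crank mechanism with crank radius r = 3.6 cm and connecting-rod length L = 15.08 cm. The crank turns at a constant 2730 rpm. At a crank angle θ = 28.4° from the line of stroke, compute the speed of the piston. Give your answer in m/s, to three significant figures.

5.93

ω = 2π·2730/60 = 285.9 rad/s
For an in-line slider-crank, x = r cosθ + √(L² − r² sin²θ), so v = −rω sinθ·[1 + r cosθ/√(L² − r² sin²θ)].
With r = 0.036 m, L = 0.1508 m, θ = 28.4°: √(L² − r² sin²θ) = 0.14982 m.
v = −0.036·285.9·0.47562·[1 + 0.036·0.87965/0.14982] = -5.9297 m/s.
|v| = 5.9297 m/s.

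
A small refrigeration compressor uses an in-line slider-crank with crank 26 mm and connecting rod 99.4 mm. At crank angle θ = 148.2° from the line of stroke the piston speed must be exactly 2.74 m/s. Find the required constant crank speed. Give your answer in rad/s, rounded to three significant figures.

For an in-line slider-crank, |v_piston| = rω|sinθ|·[1 + r cosθ/√(L² − r² sin²θ)].
With r = 0.026 m, L = 0.0994 m, θ = 148.2°: the bracketed kinematic factor |dx/dθ| = 0.010626 m.
ω = v/|dx/dθ| = 2.74/0.010626 = 257.86 rad/s.

258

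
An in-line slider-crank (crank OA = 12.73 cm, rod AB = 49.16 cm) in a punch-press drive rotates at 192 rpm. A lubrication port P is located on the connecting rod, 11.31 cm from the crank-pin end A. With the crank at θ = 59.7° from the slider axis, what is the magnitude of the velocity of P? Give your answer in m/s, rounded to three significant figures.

2.49

ω = 20.11 rad/s.  Crank-pin speed |V_A| = rω = 2.5595 m/s, perpendicular to OA.
Rod angle: sinφ = −(r/L) sinθ ⇒ φ = -12.919°; ω_rod = −rω cosθ/√(L²−r²sin²θ) = -2.695 rad/s.
V_P = V_A + ω_rod × AP, with AP = 0.1131 m along the rod.
Components: V_Px = −rω sinθ − a·ω_rod·sinφ = -2.278 m/s;  V_Py = rω cosθ + a·ω_rod·cosφ = +0.99425 m/s.
|V_P| = √(V_Px² + V_Py²) = 2.4855 m/s.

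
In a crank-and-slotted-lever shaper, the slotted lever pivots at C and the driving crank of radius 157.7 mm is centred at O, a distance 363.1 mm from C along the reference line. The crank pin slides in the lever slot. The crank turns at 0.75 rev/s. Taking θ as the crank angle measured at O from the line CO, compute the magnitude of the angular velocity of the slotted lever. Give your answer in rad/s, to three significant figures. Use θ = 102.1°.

ω = 4.712 rad/s (from 0.75 rev/s).
Crank pin A relative to C: A = (d + r cosθ, r sinθ); lever angle φ = atan2(r sinθ, d + r cosθ).
Differentiating tanφ: φ̇ = rω(d cosθ + r)/(d² + r² + 2dr cosθ).
d² + r² + 2dr cosθ = |CA|² = 0.132705 m²;  d cosθ + r = +0.081587 m.
|ω_lever| = |0.1577·4.712·+0.081587| / 0.132705 = 0.45689 rad/s.

0.457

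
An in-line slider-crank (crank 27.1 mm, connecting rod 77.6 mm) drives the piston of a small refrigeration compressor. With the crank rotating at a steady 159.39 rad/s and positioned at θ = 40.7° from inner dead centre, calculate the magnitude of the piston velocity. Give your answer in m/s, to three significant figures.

3.58

ω = 159.4 rad/s
For an in-line slider-crank, x = r cosθ + √(L² − r² sin²θ), so v = −rω sinθ·[1 + r cosθ/√(L² − r² sin²θ)].
With r = 0.0271 m, L = 0.0776 m, θ = 40.7°: √(L² − r² sin²θ) = 0.075561 m.
v = −0.0271·159.4·0.65210·[1 + 0.0271·0.75813/0.075561] = -3.5826 m/s.
|v| = 3.5826 m/s.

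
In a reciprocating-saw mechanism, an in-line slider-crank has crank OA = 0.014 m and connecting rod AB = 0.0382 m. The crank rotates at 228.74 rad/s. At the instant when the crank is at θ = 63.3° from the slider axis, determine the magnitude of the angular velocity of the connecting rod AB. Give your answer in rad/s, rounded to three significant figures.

ω = 228.7 rad/s
The rod makes angle φ with the slider axis where L sinφ = r sinθ; differentiating, L cosφ·φ̇ = r ω cosθ.
L cosφ = √(L² − r² sin²θ) = 0.036094 m.
|ω_rod| = r ω |cosθ| / √(L² − r² sin²θ) = 0.014·228.7·0.44932/0.036094 = 39.864 rad/s.

39.9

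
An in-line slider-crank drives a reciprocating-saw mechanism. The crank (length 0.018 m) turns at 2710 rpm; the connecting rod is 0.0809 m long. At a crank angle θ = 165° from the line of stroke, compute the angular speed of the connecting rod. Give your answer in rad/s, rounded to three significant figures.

61.1

ω = 283.8 rad/s (converted from 2710 rpm).
The rod makes angle φ with the slider axis where L sinφ = r sinθ; differentiating, L cosφ·φ̇ = r ω cosθ.
L cosφ = √(L² − r² sin²θ) = 0.080766 m.
|ω_rod| = r ω |cosθ| / √(L² − r² sin²θ) = 0.018·283.8·0.96593/0.080766 = 61.092 rad/s.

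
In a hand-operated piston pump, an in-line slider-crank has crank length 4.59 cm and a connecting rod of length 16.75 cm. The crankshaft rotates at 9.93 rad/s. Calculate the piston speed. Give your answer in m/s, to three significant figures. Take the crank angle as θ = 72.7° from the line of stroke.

ω = 9.93 rad/s
For an in-line slider-crank, x = r cosθ + √(L² − r² sin²θ), so v = −rω sinθ·[1 + r cosθ/√(L² − r² sin²θ)].
With r = 0.0459 m, L = 0.1675 m, θ = 72.7°: √(L² − r² sin²θ) = 0.16167 m.
v = −0.0459·9.93·0.95476·[1 + 0.0459·0.29737/0.16167] = -0.47191 m/s.
|v| = 0.47191 m/s.

0.472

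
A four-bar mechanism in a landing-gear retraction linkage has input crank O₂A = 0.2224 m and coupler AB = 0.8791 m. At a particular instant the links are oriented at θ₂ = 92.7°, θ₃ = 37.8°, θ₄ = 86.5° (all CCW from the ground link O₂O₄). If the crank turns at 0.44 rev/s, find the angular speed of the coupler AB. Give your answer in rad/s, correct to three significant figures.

ω₂ = 2.765 rad/s (from 0.44 rev/s).
Differentiating the loop-closure r₂e^{iθ₂}+r₃e^{iθ₃}=r₁+r₄e^{iθ₄} gives r₂ω₂e^{iθ₂}+r₃ω₃e^{iθ₃}=r₄ω₄e^{iθ₄}.
Eliminating the other unknown: ω₃ = r₂ω₂ sin(θ₄−θ₂) / [r₃ sin(θ₃−θ₄)].
Numerator sine = -0.10800; denominator sine = -0.75126.
Result = 0.2224·2.765·(-0.10800) / (0.8791·(-0.75126)) = +0.10054 rad/s; magnitude 0.10054 rad/s.

0.101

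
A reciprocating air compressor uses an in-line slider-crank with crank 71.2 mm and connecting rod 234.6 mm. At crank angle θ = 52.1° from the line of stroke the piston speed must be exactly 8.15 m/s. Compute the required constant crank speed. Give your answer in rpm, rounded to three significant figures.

For an in-line slider-crank, |v_piston| = rω|sinθ|·[1 + r cosθ/√(L² − r² sin²θ)].
With r = 0.0712 m, L = 0.2346 m, θ = 52.1°: the bracketed kinematic factor |dx/dθ| = 0.066971 m.
ω = v/|dx/dθ| = 8.15/0.066971 = 121.69 rad/s.
N = 60ω/(2π) = 1162.1 rpm.

1160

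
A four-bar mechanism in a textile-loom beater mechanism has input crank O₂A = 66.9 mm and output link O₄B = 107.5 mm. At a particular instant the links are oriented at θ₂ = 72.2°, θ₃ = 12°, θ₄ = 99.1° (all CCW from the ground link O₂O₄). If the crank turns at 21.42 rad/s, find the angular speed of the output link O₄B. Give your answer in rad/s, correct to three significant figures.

11.6

ω₂ = 21.42 rad/s
Differentiating the loop-closure r₂e^{iθ₂}+r₃e^{iθ₃}=r₁+r₄e^{iθ₄} gives r₂ω₂e^{iθ₂}+r₃ω₃e^{iθ₃}=r₄ω₄e^{iθ₄}.
Eliminating the other unknown: ω₄ = r₂ω₂ sin(θ₂−θ₃) / [r₄ sin(θ₄−θ₃)].
Numerator sine = +0.86777; denominator sine = +0.99872.
Result = 0.0669·21.42·(+0.86777) / (0.1075·(+0.99872)) = +11.582 rad/s; magnitude 11.582 rad/s.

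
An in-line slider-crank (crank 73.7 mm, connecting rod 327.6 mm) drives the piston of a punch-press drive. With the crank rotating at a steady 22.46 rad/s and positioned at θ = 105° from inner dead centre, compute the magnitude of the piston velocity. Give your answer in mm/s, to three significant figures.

1500

ω = 22.46 rad/s
For an in-line slider-crank, x = r cosθ + √(L² − r² sin²θ), so v = −rω sinθ·[1 + r cosθ/√(L² − r² sin²θ)].
With r = 0.0737 m, L = 0.3276 m, θ = 105°: √(L² − r² sin²θ) = 0.31977 m.
v = −0.0737·22.46·0.96593·[1 + 0.0737·-0.25882/0.31977] = -1.5035 m/s.
|v| = 1.5035 m/s = 1503.5 mm/s.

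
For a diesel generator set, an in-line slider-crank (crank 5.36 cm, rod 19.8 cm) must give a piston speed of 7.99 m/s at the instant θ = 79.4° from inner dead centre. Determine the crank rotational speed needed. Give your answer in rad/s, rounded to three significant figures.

For an in-line slider-crank, |v_piston| = rω|sinθ|·[1 + r cosθ/√(L² − r² sin²θ)].
With r = 0.0536 m, L = 0.198 m, θ = 79.4°: the bracketed kinematic factor |dx/dθ| = 0.055407 m.
ω = v/|dx/dθ| = 7.99/0.055407 = 144.21 rad/s.

144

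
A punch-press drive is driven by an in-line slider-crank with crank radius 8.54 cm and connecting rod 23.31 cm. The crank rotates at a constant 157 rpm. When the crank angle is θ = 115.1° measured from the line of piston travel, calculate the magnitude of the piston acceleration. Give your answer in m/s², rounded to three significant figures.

15.3

ω = 2π·157/60 = 16.44 rad/s
x(θ) = r cosθ + √(L² − r² sin²θ); with ω constant, a = ω²·d²x/dθ².
d²x/dθ² = −r cosθ − r²(cos2θ)/√u − r⁴ sin²2θ/(4u^{3/2}),  u = L² − r² sin²θ = 0.0483548 m².
Substituting r = 0.0854 m, L = 0.2331 m, θ = 115.1°: d²x/dθ² = +0.056718 m.
a = ω²·d²x/dθ² = (16.44)²·(+0.056718) = +15.331 m/s²;  |a| = 15.331 m/s².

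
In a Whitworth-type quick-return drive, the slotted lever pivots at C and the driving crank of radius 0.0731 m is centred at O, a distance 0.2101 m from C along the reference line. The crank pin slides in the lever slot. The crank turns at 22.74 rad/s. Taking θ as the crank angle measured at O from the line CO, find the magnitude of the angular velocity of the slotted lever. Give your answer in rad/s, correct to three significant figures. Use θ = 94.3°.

2.02

ω = 22.74 rad/s
Crank pin A relative to C: A = (d + r cosθ, r sinθ); lever angle φ = atan2(r sinθ, d + r cosθ).
Differentiating tanφ: φ̇ = rω(d cosθ + r)/(d² + r² + 2dr cosθ).
d² + r² + 2dr cosθ = |CA|² = 0.0471825 m²;  d cosθ + r = +0.057347 m.
|ω_lever| = |0.0731·22.74·+0.057347| / 0.0471825 = 2.0204 rad/s.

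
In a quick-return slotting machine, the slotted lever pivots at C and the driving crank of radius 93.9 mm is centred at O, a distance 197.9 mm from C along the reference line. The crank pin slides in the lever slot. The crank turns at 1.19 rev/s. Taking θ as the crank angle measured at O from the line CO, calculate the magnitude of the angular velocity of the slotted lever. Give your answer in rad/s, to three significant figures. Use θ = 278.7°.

1.62

ω = 7.477 rad/s (from 1.19 rev/s).
Crank pin A relative to C: A = (d + r cosθ, r sinθ); lever angle φ = atan2(r sinθ, d + r cosθ).
Differentiating tanφ: φ̇ = rω(d cosθ + r)/(d² + r² + 2dr cosθ).
d² + r² + 2dr cosθ = |CA|² = 0.0536033 m²;  d cosθ + r = +0.12383 m.
|ω_lever| = |0.0939·7.477·+0.12383| / 0.0536033 = 1.622 rad/s.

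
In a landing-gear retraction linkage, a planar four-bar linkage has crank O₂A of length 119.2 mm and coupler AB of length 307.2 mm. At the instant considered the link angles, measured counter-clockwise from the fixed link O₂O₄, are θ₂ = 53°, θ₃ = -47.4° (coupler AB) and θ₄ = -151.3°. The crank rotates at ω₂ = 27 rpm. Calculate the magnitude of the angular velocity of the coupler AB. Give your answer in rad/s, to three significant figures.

0.465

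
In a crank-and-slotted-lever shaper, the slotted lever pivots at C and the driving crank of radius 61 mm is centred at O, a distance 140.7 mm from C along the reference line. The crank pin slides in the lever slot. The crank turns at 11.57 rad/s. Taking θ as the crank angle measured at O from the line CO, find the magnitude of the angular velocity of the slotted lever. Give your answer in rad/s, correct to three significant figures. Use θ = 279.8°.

ω = 11.57 rad/s
Crank pin A relative to C: A = (d + r cosθ, r sinθ); lever angle φ = atan2(r sinθ, d + r cosθ).
Differentiating tanφ: φ̇ = rω(d cosθ + r)/(d² + r² + 2dr cosθ).
d² + r² + 2dr cosθ = |CA|² = 0.0264392 m²;  d cosθ + r = +0.084948 m.
|ω_lever| = |0.061·11.57·+0.084948| / 0.0264392 = 2.2676 rad/s.

2.27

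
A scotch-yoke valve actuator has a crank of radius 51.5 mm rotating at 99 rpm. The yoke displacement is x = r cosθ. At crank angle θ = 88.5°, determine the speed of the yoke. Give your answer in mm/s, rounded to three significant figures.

534

ω = 10.37 rad/s (from 99 rpm).
x = r cosθ ⇒ ẋ = −rω sinθ.
|v| = rω|sinθ| = 0.0515·10.37·|sin 88.5°| = 0.53373 m/s = 533.73 mm/s.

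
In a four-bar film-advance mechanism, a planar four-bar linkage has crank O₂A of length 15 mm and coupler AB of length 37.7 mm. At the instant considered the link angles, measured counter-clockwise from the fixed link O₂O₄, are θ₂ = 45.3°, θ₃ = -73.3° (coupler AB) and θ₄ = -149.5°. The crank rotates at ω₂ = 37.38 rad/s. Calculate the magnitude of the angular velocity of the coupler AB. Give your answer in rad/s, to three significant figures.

ω₂ = 37.38 rad/s
Differentiating the loop-closure r₂e^{iθ₂}+r₃e^{iθ₃}=r₁+r₄e^{iθ₄} gives r₂ω₂e^{iθ₂}+r₃ω₃e^{iθ₃}=r₄ω₄e^{iθ₄}.
Eliminating the other unknown: ω₃ = r₂ω₂ sin(θ₄−θ₂) / [r₃ sin(θ₃−θ₄)].
Numerator sine = +0.25545; denominator sine = +0.97113.
Result = 0.015·37.38·(+0.25545) / (0.0377·(+0.97113)) = +3.9121 rad/s; magnitude 3.9121 rad/s.

3.91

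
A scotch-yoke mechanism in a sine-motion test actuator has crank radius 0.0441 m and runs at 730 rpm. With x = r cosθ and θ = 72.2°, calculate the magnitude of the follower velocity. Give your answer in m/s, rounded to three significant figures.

ω = 76.45 rad/s (from 730 rpm).
x = r cosθ ⇒ ẋ = −rω sinθ.
|v| = rω|sinθ| = 0.0441·76.45·|sin 72.2°| = 3.2099 m/s.

3.21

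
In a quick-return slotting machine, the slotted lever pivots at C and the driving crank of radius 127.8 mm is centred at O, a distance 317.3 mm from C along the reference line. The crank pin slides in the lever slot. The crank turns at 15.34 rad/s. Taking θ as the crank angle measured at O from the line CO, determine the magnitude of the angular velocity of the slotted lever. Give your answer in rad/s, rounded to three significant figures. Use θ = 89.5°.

2.17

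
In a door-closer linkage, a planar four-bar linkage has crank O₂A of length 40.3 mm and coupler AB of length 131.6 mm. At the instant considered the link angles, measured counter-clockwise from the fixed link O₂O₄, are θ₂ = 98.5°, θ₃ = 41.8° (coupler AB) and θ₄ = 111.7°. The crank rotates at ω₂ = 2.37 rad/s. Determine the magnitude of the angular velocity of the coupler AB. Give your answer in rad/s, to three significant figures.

0.176

ω₂ = 2.37 rad/s
Differentiating the loop-closure r₂e^{iθ₂}+r₃e^{iθ₃}=r₁+r₄e^{iθ₄} gives r₂ω₂e^{iθ₂}+r₃ω₃e^{iθ₃}=r₄ω₄e^{iθ₄}.
Eliminating the other unknown: ω₃ = r₂ω₂ sin(θ₄−θ₂) / [r₃ sin(θ₃−θ₄)].
Numerator sine = +0.22835; denominator sine = -0.93909.
Result = 0.0403·2.37·(+0.22835) / (0.1316·(-0.93909)) = -0.17648 rad/s; magnitude 0.17648 rad/s.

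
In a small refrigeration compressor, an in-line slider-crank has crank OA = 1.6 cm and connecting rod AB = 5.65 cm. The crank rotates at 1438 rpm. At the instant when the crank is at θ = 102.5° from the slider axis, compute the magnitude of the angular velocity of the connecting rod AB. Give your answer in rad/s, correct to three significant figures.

ω = 150.6 rad/s (converted from 1438 rpm).
The rod makes angle φ with the slider axis where L sinφ = r sinθ; differentiating, L cosφ·φ̇ = r ω cosθ.
L cosφ = √(L² − r² sin²θ) = 0.054298 m.
|ω_rod| = r ω |cosθ| / √(L² − r² sin²θ) = 0.016·150.6·0.21644/0.054298 = 9.6042 rad/s.

9.60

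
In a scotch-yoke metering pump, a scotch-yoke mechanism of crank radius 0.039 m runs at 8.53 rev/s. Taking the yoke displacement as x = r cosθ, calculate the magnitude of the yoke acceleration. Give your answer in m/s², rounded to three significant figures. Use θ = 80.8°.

ω = 53.6 rad/s (from 8.53 rev/s).
x = r cosθ ⇒ ẍ = −rω² cosθ (ω constant).
|a| = rω²|cosθ| = 0.039·(53.6)²·|cos 80.8°| = 17.911 m/s².

17.9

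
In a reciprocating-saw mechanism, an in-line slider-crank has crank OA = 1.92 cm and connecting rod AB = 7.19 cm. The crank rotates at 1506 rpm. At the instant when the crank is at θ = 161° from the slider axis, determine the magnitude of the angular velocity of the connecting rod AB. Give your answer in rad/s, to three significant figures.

40.0

ω = 157.7 rad/s (converted from 1506 rpm).
The rod makes angle φ with the slider axis where L sinφ = r sinθ; differentiating, L cosφ·φ̇ = r ω cosθ.
L cosφ = √(L² − r² sin²θ) = 0.071628 m.
|ω_rod| = r ω |cosθ| / √(L² − r² sin²θ) = 0.0192·157.7·0.94552/0.071628 = 39.971 rad/s.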